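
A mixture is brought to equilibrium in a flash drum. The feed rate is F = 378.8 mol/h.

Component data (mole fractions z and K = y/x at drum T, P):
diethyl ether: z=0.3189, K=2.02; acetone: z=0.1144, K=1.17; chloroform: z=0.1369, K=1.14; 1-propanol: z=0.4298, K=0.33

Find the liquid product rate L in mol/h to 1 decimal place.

Newton–Raphson from V/F = 0.39:
  V/F = 0.3900: g = -0.12071, g' = -0.5287 → V/F = 0.1617
  V/F = 0.1617: g = -0.00606, g' = -0.4929 → V/F = 0.1494
Converged at V/F = 0.1494.
Then V = V/F·F = 0.1494·378.8 = 56.6 mol/h and L = F − V = 322.2 mol/h.

L = 322.2 mol/h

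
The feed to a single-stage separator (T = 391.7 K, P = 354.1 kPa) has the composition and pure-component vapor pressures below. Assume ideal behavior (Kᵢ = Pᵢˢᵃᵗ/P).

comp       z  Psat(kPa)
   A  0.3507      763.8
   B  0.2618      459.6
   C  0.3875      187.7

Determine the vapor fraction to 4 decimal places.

ψ = 0.7494

Raoult's law: Kᵢ = Pᵢˢᵃᵗ/P = Pᵢˢᵃᵗ/354.1.
  K_A = 763.8/354.1 = 2.157018, K_B = 459.6/354.1 = 1.297938, K_C = 187.7/354.1 = 0.530076
Rachford–Rice: g(ψ) = Σ zᵢ(Kᵢ−1)/(1+ψ(Kᵢ−1)) = 0.
Check two-phase: ΣzᵢKᵢ = 1.3017 > 1 and Σzᵢ/Kᵢ = 1.0953 > 1, so g(0) = 0.3017 > 0 and g(1) = -0.0953 < 0.
Newton iteration, ψ⁰ = 0.5:
  ψ = 0.5000: g = 0.08692, g' = -0.3522 → ψ = 0.7468
  ψ = 0.7468: g = 0.00094, g' = -0.3538 → ψ = 0.7494
Converged at ψ = 0.7494.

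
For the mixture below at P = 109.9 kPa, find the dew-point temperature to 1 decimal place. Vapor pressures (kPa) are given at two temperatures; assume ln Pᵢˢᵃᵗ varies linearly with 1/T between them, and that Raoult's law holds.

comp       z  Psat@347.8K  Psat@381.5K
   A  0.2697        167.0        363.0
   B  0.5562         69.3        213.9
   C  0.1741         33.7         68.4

Dew-point temperature: Σzᵢ·P/Pᵢˢᵃᵗ(T) = 1. Interpolate ln Pᵢˢᵃᵗ = aᵢ + bᵢ/T.
  T = 347.8 K: ΣzᵢP/Pᵢˢᵃᵗ = 1.6273
  T = 381.5 K: ΣzᵢP/Pᵢˢᵃᵗ = 0.6472
  T = 364.6 K: ΣzᵢP/Pᵢˢᵃᵗ = 1.0008
  T = 373.1 K: ΣzᵢP/Pᵢˢᵃᵗ = 0.7989
  T = 368.9 K: ΣzᵢP/Pᵢˢᵃᵗ = 0.8915
  T = 366.8 K: ΣzᵢP/Pᵢˢᵃᵗ = 0.9429
Interpolating between 364.6 K and 366.8 K gives T ≈ 364.6 K.

T = 364.6 K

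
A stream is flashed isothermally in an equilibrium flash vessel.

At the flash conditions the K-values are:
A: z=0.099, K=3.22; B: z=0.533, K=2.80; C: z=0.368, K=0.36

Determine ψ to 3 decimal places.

ψ = 0.790

Let ψ = V/F and solve Σ zᵢ(Kᵢ−1)/(1+ψ(Kᵢ−1)) = 0.
g(0) = ΣzᵢKᵢ − 1 = 0.944 and g(1) = 1 − Σzᵢ/Kᵢ = -0.243, so a root lies in (0, 1).
Iterate (Newton) starting at ψ = 0.45:
  ψ = 0.450: g = 0.3092, g' = -0.947 → ψ = 0.777
  ψ = 0.777: g = 0.0125, g' = -0.962 → ψ = 0.790
Converged at ψ = 0.790.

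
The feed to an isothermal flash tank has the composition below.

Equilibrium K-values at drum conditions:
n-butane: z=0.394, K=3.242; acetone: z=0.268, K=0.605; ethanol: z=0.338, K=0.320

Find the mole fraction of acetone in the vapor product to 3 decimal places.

Rachford–Rice: g(V/F) = Σ zᵢ(Kᵢ−1)/(1+V/F(Kᵢ−1)) = 0.
Check two-phase: ΣzᵢKᵢ = 1.548 > 1 and Σzᵢ/Kᵢ = 1.621 > 1, so g(0) = 0.548 > 0 and g(1) = -0.621 < 0.
Iterate (Newton) starting at V/F = 0.53:
  V/F = 0.530: g = -0.0896, g' = -0.863 → V/F = 0.426
  V/F = 0.426: g = 0.0008, g' = -0.888 → V/F = 0.427
Converged at V/F = 0.427.
Compositions from xᵢ = zᵢ/(1+V/F(Kᵢ−1)), yᵢ = Kᵢxᵢ:
  n-butane: x = 0.201, y = 0.653
  acetone: x = 0.322, y = 0.195
  ethanol: x = 0.476, y = 0.152

y_acetone = 0.195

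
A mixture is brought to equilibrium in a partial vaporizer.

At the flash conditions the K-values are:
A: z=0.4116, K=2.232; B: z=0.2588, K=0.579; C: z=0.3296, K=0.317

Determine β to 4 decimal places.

Newton–Raphson from β = 0.6:
  β = 0.6000: g = -0.23564, g' = -0.7300 → β = 0.2772
  β = 0.2772: g = -0.02306, g' = -0.6399 → β = 0.2412
  β = 0.2412: g = 0.00014, g' = -0.6485 → β = 0.2414
Converged at β = 0.2414.

β = 0.2414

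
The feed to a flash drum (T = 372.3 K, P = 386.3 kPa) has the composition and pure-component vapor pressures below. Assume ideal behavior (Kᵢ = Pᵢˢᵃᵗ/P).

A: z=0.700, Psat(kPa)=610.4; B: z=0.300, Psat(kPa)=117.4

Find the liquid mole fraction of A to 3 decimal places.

x_A = 0.545

Raoult's law: Kᵢ = Pᵢˢᵃᵗ/P = Pᵢˢᵃᵗ/386.3.
  K_A = 610.4/386.3 = 1.58012, K_B = 117.4/386.3 = 0.30391
Let β = V/F and solve Σ zᵢ(Kᵢ−1)/(1+β(Kᵢ−1)) = 0.
Check two-phase: ΣzᵢKᵢ = 1.197 > 1 and Σzᵢ/Kᵢ = 1.430 > 1, so g(0) = 0.197 > 0 and g(1) = -0.430 < 0.
Binary case is linear: z₁(K₁−1)(1+β(K₂−1)) + z₂(K₂−1)(1+β(K₁−1)) = 0
⇒ β = [z₁(K₁−1)+z₂(K₂−1)] / [−(K₁−1)(K₂−1)] = 0.1973/0.4038 = 0.488
Compositions from xᵢ = zᵢ/(1+β(Kᵢ−1)), yᵢ = Kᵢxᵢ:
  A: x = 0.545, y = 0.862
  B: x = 0.455, y = 0.138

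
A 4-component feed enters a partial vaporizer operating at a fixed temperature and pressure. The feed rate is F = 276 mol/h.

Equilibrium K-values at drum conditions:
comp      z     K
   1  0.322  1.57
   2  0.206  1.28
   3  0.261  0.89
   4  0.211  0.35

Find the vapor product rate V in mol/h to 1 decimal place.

Material balance + equilibrium reduce to Σ zᵢ(Kᵢ−1)/(1+β(Kᵢ−1)) = 0.
Feasibility: ΣzᵢKᵢ = 1.075, Σzᵢ/Kᵢ = 1.262 — both > 1, two phases present.
Newton iteration, β⁰ = 0.58:
  β = 0.580: g = -0.0633, g' = -0.304 → β = 0.372
  β = 0.372: g = -0.0072, g' = -0.243 → β = 0.343
  β = 0.343: g = -0.0001, g' = -0.238 → β = 0.342
Converged at β = 0.342.
Then V = β·F = 0.3422·276 = 94.5 mol/h and L = F − V = 181.5 mol/h.

V = 94.5 mol/h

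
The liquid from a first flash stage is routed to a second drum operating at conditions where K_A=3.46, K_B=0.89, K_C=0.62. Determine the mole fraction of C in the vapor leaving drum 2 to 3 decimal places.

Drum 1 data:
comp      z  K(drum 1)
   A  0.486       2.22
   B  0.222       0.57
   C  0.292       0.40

y_C (drum 2) = 0.364

Drum 1:
Let ψ₁ = V/F and solve Σ zᵢ(Kᵢ−1)/(1+ψ₁(Kᵢ−1)) = 0.
Feasibility: ΣzᵢKᵢ = 1.322, Σzᵢ/Kᵢ = 1.338 — both > 1, two phases present.
Iterate (Newton) starting at ψ₁ = 0.32:
  ψ₁ = 0.320: g = 0.0989, g' = -0.590 → ψ₁ = 0.488
  ψ₁ = 0.488: g = 0.0034, g' = -0.560 → ψ₁ = 0.494
Converged at ψ₁ = 0.494.
Drum-1 compositions:
  A: x = 0.303, y = 0.673
  B: x = 0.282, y = 0.161
  C: x = 0.415, y = 0.166
Drum-2 feed = drum-1 liquid: z₂ = (0.3033, 0.2818, 0.4148).
Drum 2:
Rachford–Rice: g(ψ₂) = Σ zᵢ(Kᵢ−1)/(1+ψ₂(Kᵢ−1)) = 0.
Check two-phase: ΣzᵢKᵢ = 1.558 > 1 and Σzᵢ/Kᵢ = 1.073 > 1, so g(0) = 0.558 > 0 and g(1) = -0.073 < 0.
Newton–Raphson from ψ₂ = 0.5:
  ψ₂ = 0.500: g = 0.1072, g' = -0.464 → ψ₂ = 0.731
  ψ₂ = 0.731: g = 0.0147, g' = -0.353 → ψ₂ = 0.773
Converged at ψ₂ = 0.773.
  A: x = 0.105, y = 0.362
  B: x = 0.308, y = 0.274
  C: x = 0.587, y = 0.364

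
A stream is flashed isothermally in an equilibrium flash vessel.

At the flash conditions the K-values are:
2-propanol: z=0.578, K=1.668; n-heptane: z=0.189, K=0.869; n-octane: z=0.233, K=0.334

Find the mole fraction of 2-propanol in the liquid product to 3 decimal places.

x_2-propanol = 0.417

Rachford–Rice: g(ψ) = Σ zᵢ(Kᵢ−1)/(1+ψ(Kᵢ−1)) = 0.
g(0) = ΣzᵢKᵢ − 1 = 0.206 and g(1) = 1 − Σzᵢ/Kᵢ = -0.262, so a root lies in (0, 1).
Iterate (Newton) starting at ψ = 0.5:
  ψ = 0.500: g = 0.0303, g' = -0.381 → ψ = 0.580
  ψ = 0.580: g = -0.0012, g' = -0.412 → ψ = 0.577
Converged at ψ = 0.577.
Compositions from xᵢ = zᵢ/(1+ψ(Kᵢ−1)), yᵢ = Kᵢxᵢ:
  2-propanol: x = 0.417, y = 0.696
  n-heptane: x = 0.204, y = 0.178
  n-octane: x = 0.378, y = 0.126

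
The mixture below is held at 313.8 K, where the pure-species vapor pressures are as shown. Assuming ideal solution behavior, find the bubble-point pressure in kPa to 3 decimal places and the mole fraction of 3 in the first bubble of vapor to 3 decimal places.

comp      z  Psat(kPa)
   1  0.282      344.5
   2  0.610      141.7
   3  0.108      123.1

Pbub = 196.881 kPa, y_3 = 0.068

At the bubble point ψ → 0, so ΣzᵢKᵢ = 1 with Kᵢ = Pᵢˢᵃᵗ/P ⇒ P = ΣzᵢPᵢˢᵃᵗ.
P = 0.282·344.5 + 0.610·141.7 + 0.108·123.1 = 196.881 kPa
yᵢ = zᵢPᵢˢᵃᵗ/P ⇒ y_3 = 0.108·123.1/196.881 = 0.068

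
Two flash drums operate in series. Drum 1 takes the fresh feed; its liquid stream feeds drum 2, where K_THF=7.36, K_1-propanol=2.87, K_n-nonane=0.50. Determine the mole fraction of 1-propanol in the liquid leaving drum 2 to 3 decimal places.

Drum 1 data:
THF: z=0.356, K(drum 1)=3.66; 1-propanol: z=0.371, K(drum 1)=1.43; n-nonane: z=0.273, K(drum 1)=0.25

Drum 1:
Newton iteration, ψ₁⁰ = 0.58:
  ψ₁ = 0.580: g = 0.1377, g' = -0.915 → ψ₁ = 0.731
  ψ₁ = 0.731: g = -0.0098, g' = -1.082 → ψ₁ = 0.722
  ψ₁ = 0.722: g = -0.0001, g' = -1.065 → ψ₁ = 0.721
Converged at ψ₁ = 0.721.
Drum-1 compositions:
  THF: x = 0.122, y = 0.446
  1-propanol: x = 0.283, y = 0.405
  n-nonane: x = 0.595, y = 0.149
Drum-2 feed = drum-1 liquid: z₂ = (0.1220, 0.2832, 0.5949).
Drum 2:
Let ψ₂ = V/F and solve Σ zᵢ(Kᵢ−1)/(1+ψ₂(Kᵢ−1)) = 0.
Check two-phase: ΣzᵢKᵢ = 2.008 > 1 and Σzᵢ/Kᵢ = 1.305 > 1, so g(0) = 1.008 > 0 and g(1) = -0.305 < 0.
Iterate (Newton) starting at ψ₂ = 0.33:
  ψ₂ = 0.330: g = 0.2215, g' = -1.106 → ψ₂ = 0.530
  ψ₂ = 0.530: g = 0.0384, g' = -0.783 → ψ₂ = 0.579
  ψ₂ = 0.579: g = 0.0009, g' = -0.748 → ψ₂ = 0.581
Converged at ψ₂ = 0.581.
  THF: x = 0.026, y = 0.191
  1-propanol: x = 0.136, y = 0.390
  n-nonane: x = 0.838, y = 0.419

x_1-propanol (drum 2) = 0.136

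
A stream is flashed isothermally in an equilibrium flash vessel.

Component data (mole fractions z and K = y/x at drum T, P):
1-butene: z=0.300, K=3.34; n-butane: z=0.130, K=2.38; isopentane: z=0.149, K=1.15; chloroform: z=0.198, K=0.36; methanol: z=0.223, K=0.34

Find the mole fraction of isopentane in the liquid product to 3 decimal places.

x_isopentane = 0.138

Newton–Raphson from V/F = 0.5:
  V/F = 0.500: g = 0.0444, g' = -0.830 → V/F = 0.554
Converged at V/F = 0.554.
Compositions from xᵢ = zᵢ/(1+V/F(Kᵢ−1)), yᵢ = Kᵢxᵢ:
  1-butene: x = 0.131, y = 0.437
  n-butane: x = 0.074, y = 0.175
  isopentane: x = 0.138, y = 0.158
  chloroform: x = 0.307, y = 0.110
  methanol: x = 0.351, y = 0.119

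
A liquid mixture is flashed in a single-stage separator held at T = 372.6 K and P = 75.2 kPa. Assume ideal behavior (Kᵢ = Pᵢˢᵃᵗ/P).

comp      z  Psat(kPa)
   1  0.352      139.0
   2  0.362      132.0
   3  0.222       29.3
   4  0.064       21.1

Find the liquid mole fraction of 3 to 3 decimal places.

x_3 = 0.415

Raoult's law: Kᵢ = Pᵢˢᵃᵗ/P = Pᵢˢᵃᵗ/75.2.
  K_1 = 139.0/75.2 = 1.84840, K_2 = 132.0/75.2 = 1.75532, K_3 = 29.3/75.2 = 0.38963, K_4 = 21.1/75.2 = 0.28059
Iterate (Newton) starting at β = 0.5:
  β = 0.500: g = 0.1412, g' = -0.486 → β = 0.791
  β = 0.791: g = -0.0188, g' = -0.659 → β = 0.762
Converged at β = 0.762.
Compositions from xᵢ = zᵢ/(1+β(Kᵢ−1)), yᵢ = Kᵢxᵢ:
  1: x = 0.214, y = 0.395
  2: x = 0.230, y = 0.403
  3: x = 0.415, y = 0.162
  4: x = 0.142, y = 0.040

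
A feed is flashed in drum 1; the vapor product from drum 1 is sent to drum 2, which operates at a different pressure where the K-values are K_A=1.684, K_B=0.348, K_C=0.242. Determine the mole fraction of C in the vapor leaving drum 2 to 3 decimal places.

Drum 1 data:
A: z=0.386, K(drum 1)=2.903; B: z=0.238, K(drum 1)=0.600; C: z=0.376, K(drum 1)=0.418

y_C (drum 2) = 0.066

Drum 1:
Rachford–Rice: g(ψ₁) = Σ zᵢ(Kᵢ−1)/(1+ψ₁(Kᵢ−1)) = 0.
Feasibility: ΣzᵢKᵢ = 1.421, Σzᵢ/Kᵢ = 1.429 — both > 1, two phases present.
Iterate (Newton) starting at ψ₁ = 0.5:
  ψ₁ = 0.500: g = -0.0512, g' = -0.680 → ψ₁ = 0.425
  ψ₁ = 0.425: g = 0.0009, g' = -0.708 → ψ₁ = 0.426
Converged at ψ₁ = 0.426.
Drum-1 compositions:
  A: x = 0.213, y = 0.619
  B: x = 0.287, y = 0.172
  C: x = 0.500, y = 0.209
Drum-2 feed = drum-1 vapor: z₂ = (0.6189, 0.1721, 0.2090).
Drum 2:
Newton–Raphson from ψ₂ = 0.5:
  ψ₂ = 0.500: g = -0.1061, g' = -0.633 → ψ₂ = 0.332
  ψ₂ = 0.332: g = -0.0101, g' = -0.526 → ψ₂ = 0.313
Converged at ψ₂ = 0.313.
  A: x = 0.510, y = 0.858
  B: x = 0.216, y = 0.075
  C: x = 0.274, y = 0.066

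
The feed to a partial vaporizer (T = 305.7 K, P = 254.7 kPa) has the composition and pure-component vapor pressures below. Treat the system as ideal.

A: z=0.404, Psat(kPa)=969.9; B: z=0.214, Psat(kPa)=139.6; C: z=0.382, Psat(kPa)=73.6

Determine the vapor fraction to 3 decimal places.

ψ = 0.432

Raoult's law: Kᵢ = Pᵢˢᵃᵗ/P = Pᵢˢᵃᵗ/254.7.
  K_A = 969.9/254.7 = 3.80801, K_B = 139.6/254.7 = 0.54810, K_C = 73.6/254.7 = 0.28897
Let ψ = V/F and solve Σ zᵢ(Kᵢ−1)/(1+ψ(Kᵢ−1)) = 0.
g(0) = ΣzᵢKᵢ − 1 = 0.766 and g(1) = 1 − Σzᵢ/Kᵢ = -0.818, so a root lies in (0, 1).
Iterate (Newton) starting at ψ = 0.47:
  ψ = 0.470: g = -0.0417, g' = -1.098 → ψ = 0.432
Converged at ψ = 0.432.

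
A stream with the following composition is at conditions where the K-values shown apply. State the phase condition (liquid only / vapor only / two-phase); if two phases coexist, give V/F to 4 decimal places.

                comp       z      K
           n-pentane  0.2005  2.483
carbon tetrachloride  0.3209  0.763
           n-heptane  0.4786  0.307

ΣzᵢKᵢ = 0.8896; Σzᵢ/Kᵢ = 2.0603.
Since ΣzᵢKᵢ < 1 the mixture is below its bubble point — single liquid phase.

liquid only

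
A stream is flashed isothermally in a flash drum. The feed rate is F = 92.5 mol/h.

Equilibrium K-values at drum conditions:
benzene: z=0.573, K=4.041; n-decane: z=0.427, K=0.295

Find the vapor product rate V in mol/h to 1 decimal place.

Material balance + equilibrium reduce to Σ zᵢ(Kᵢ−1)/(1+V/F(Kᵢ−1)) = 0.
Check two-phase: ΣzᵢKᵢ = 2.441 > 1 and Σzᵢ/Kᵢ = 1.589 > 1, so g(0) = 1.441 > 0 and g(1) = -0.589 < 0.
Binary case is linear: z₁(K₁−1)(1+V/F(K₂−1)) + z₂(K₂−1)(1+V/F(K₁−1)) = 0
⇒ V/F = [z₁(K₁−1)+z₂(K₂−1)] / [−(K₁−1)(K₂−1)] = 1.4415/2.1439 = 0.672
Then V = V/F·F = 0.6724·92.5 = 62.2 mol/h and L = F − V = 30.3 mol/h.

V = 62.2 mol/h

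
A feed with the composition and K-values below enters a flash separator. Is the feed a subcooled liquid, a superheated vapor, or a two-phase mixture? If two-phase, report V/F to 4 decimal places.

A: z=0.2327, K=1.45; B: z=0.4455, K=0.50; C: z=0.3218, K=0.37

subcooled liquid

ΣzᵢKᵢ = 0.6792; Σzᵢ/Kᵢ = 1.9212.
Since ΣzᵢKᵢ < 1 the mixture is below its bubble point — single liquid phase.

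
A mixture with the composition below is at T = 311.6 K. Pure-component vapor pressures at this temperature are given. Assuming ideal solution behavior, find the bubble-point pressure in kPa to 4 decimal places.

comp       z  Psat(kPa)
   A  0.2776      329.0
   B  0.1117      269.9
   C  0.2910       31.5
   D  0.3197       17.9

Pbub = 136.3674 kPa

At the bubble point ψ → 0, so ΣzᵢKᵢ = 1 with Kᵢ = Pᵢˢᵃᵗ/P ⇒ P = ΣzᵢPᵢˢᵃᵗ.
P = 0.2776·329.0 + 0.1117·269.9 + 0.2910·31.5 + 0.3197·17.9 = 136.3674 kPa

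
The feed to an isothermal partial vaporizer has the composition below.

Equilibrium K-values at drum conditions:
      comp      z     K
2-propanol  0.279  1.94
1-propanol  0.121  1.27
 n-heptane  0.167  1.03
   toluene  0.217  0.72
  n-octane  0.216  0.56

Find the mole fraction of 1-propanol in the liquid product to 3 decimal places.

Newton iteration, ψ⁰ = 0.31:
  ψ = 0.310: g = 0.0616, g' = -0.232 → ψ = 0.576
  ψ = 0.576: g = 0.0037, g' = -0.210 → ψ = 0.593
Converged at ψ = 0.593.
Compositions from xᵢ = zᵢ/(1+ψ(Kᵢ−1)), yᵢ = Kᵢxᵢ:
  2-propanol: x = 0.179, y = 0.348
  1-propanol: x = 0.104, y = 0.132
  n-heptane: x = 0.164, y = 0.169
  toluene: x = 0.260, y = 0.187
  n-octane: x = 0.292, y = 0.164

x_1-propanol = 0.104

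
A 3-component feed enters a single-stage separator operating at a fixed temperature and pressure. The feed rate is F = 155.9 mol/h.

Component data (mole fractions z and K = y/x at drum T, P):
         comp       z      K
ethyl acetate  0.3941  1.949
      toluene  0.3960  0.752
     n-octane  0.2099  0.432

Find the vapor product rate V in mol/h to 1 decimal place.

V = 66.1 mol/h

Newton iteration, ψ⁰ = 0.5:
  ψ = 0.5000: g = -0.02498, g' = -0.3271 → ψ = 0.4236
  ψ = 0.4236: g = 0.00002, g' = -0.3284 → ψ = 0.4237
Converged at ψ = 0.4237.
Then V = ψ·F = 0.4237·155.9 = 66.1 mol/h and L = F − V = 89.8 mol/h.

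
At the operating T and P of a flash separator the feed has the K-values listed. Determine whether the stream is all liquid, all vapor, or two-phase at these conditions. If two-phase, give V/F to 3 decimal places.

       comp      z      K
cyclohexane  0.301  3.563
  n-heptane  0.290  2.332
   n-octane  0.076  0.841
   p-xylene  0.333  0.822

ΣzᵢKᵢ = 2.086; Σzᵢ/Kᵢ = 0.704.
Since Σzᵢ/Kᵢ < 1 the mixture is above its dew point — single vapor phase.

all vapor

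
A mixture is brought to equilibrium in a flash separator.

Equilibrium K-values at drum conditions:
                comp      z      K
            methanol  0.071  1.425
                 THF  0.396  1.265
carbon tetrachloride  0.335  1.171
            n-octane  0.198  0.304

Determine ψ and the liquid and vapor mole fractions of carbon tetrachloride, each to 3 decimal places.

ψ = 0.322, x_carbon tetrachloride = 0.318, y_carbon tetrachloride = 0.372

Newton–Raphson from ψ = 0.62:
  ψ = 0.620: g = -0.0766, g' = -0.333 → ψ = 0.390
  ψ = 0.390: g = -0.0145, g' = -0.222 → ψ = 0.325
  ψ = 0.325: g = -0.0007, g' = -0.202 → ψ = 0.322
Converged at ψ = 0.322.
Compositions from xᵢ = zᵢ/(1+ψ(Kᵢ−1)), yᵢ = Kᵢxᵢ:
  methanol: x = 0.062, y = 0.089
  THF: x = 0.365, y = 0.462
  carbon tetrachloride: x = 0.318, y = 0.372
  n-octane: x = 0.255, y = 0.078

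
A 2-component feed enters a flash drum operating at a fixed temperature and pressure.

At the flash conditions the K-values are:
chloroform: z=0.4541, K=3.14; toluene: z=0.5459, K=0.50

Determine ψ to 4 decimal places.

Material balance + equilibrium reduce to Σ zᵢ(Kᵢ−1)/(1+ψ(Kᵢ−1)) = 0.
Feasibility: ΣzᵢKᵢ = 1.6988, Σzᵢ/Kᵢ = 1.2364 — both > 1, two phases present.
Binary case is linear: z₁(K₁−1)(1+ψ(K₂−1)) + z₂(K₂−1)(1+ψ(K₁−1)) = 0
⇒ ψ = [z₁(K₁−1)+z₂(K₂−1)] / [−(K₁−1)(K₂−1)] = 0.69882/1.07000 = 0.6531

ψ = 0.6531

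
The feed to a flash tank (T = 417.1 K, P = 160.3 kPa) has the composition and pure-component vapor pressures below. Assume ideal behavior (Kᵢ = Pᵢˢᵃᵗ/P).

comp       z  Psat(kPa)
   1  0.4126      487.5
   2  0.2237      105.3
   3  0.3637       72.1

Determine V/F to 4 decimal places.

Raoult's law: Kᵢ = Pᵢˢᵃᵗ/P = Pᵢˢᵃᵗ/160.3.
  K_1 = 487.5/160.3 = 3.041173, K_2 = 105.3/160.3 = 0.656893, K_3 = 72.1/160.3 = 0.449782
Newton–Raphson from V/F = 0.5:
  V/F = 0.5000: g = 0.04810, g' = -0.6690 → V/F = 0.5719
  V/F = 0.5719: g = 0.00110, g' = -0.6412 → V/F = 0.5736
Converged at V/F = 0.5736.

V/F = 0.5736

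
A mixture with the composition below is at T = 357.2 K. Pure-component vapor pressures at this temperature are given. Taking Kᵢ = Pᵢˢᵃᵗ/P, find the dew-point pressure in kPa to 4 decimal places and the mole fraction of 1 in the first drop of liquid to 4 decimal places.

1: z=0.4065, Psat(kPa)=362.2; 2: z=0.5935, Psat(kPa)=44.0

Pdew = 68.4418 kPa, x_1 = 0.0768

At the dew point ψ → 1, so Σzᵢ/Kᵢ = 1 with Kᵢ = Pᵢˢᵃᵗ/P ⇒ 1/P = Σzᵢ/Pᵢˢᵃᵗ.
1/P = 0.4065/362.2 + 0.5935/44.0 = 0.0146109 ⇒ P = 68.4418 kPa
xᵢ = zᵢP/Pᵢˢᵃᵗ ⇒ x_1 = 0.4065·68.4418/362.2 = 0.0768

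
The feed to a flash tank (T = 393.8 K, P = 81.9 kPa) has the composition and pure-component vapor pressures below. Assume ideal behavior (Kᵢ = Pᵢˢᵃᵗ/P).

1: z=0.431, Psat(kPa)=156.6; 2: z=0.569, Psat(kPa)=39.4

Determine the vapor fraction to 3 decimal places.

Raoult's law: Kᵢ = Pᵢˢᵃᵗ/P = Pᵢˢᵃᵗ/81.9.
  K_1 = 156.6/81.9 = 1.91209, K_2 = 39.4/81.9 = 0.48107
Material balance + equilibrium reduce to Σ zᵢ(Kᵢ−1)/(1+ψ(Kᵢ−1)) = 0.
Feasibility: ΣzᵢKᵢ = 1.098, Σzᵢ/Kᵢ = 1.408 — both > 1, two phases present.
Iterate (Newton) starting at ψ = 0.5:
  ψ = 0.500: g = -0.1287, g' = -0.449 → ψ = 0.213
  ψ = 0.213: g = -0.0028, g' = -0.445 → ψ = 0.207
Converged at ψ = 0.207.

ψ = 0.207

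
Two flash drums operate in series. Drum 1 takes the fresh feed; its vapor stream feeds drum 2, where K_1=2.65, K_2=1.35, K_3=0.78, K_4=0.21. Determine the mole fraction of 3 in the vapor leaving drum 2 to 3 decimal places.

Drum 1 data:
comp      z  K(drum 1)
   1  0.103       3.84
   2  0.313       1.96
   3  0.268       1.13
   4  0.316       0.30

y_3 (drum 2) = 0.248

Drum 1:
Rachford–Rice: g(ψ₁) = Σ zᵢ(Kᵢ−1)/(1+ψ₁(Kᵢ−1)) = 0.
g(0) = ΣzᵢKᵢ − 1 = 0.407 and g(1) = 1 − Σzᵢ/Kᵢ = -0.477, so a root lies in (0, 1).
Iterate (Newton) starting at ψ₁ = 0.52:
  ψ₁ = 0.520: g = 0.0034, g' = -0.651 → ψ₁ = 0.525
Converged at ψ₁ = 0.525.
Drum-1 compositions:
  1: x = 0.041, y = 0.159
  2: x = 0.208, y = 0.408
  3: x = 0.251, y = 0.283
  4: x = 0.500, y = 0.150
Drum-2 feed = drum-1 vapor: z₂ = (0.1587, 0.4079, 0.2835, 0.1499).
Drum 2:
Newton–Raphson from ψ₂ = 0.5:
  ψ₂ = 0.500: g = -0.0008, g' = -0.439 → ψ₂ = 0.498
Converged at ψ₂ = 0.498.
  1: x = 0.087, y = 0.231
  2: x = 0.347, y = 0.469
  3: x = 0.318, y = 0.248
  4: x = 0.247, y = 0.052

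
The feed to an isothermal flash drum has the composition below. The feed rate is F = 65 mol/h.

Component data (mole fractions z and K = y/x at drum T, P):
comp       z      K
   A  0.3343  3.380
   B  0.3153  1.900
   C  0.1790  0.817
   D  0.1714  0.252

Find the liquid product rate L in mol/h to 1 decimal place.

Material balance + equilibrium reduce to Σ zᵢ(Kᵢ−1)/(1+V/F(Kᵢ−1)) = 0.
Feasibility: ΣzᵢKᵢ = 1.9184, Σzᵢ/Kᵢ = 1.1641 — both > 1, two phases present.
Newton iteration, V/F⁰ = 0.5:
  V/F = 0.5000: g = 0.31815, g' = -0.7683 → V/F = 0.9141
  V/F = 0.9141: g = -0.03850, g' = -1.2322 → V/F = 0.8829
  V/F = 0.8829: g = -0.00189, g' = -1.1161 → V/F = 0.8812
Converged at V/F = 0.8812.
Then V = V/F·F = 0.8812·65 = 57.3 mol/h and L = F − V = 7.7 mol/h.

L = 7.7 mol/h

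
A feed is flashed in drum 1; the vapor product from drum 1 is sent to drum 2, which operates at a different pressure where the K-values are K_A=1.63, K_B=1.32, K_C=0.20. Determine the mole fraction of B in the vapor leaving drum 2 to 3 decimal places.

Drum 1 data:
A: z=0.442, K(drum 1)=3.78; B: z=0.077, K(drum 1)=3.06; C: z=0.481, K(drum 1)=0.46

y_B (drum 2) = 0.115

Drum 1:
Material balance + equilibrium reduce to Σ zᵢ(Kᵢ−1)/(1+ψ₁(Kᵢ−1)) = 0.
Feasibility: ΣzᵢKᵢ = 2.128, Σzᵢ/Kᵢ = 1.188 — both > 1, two phases present.
Newton iteration, ψ₁⁰ = 0.42:
  ψ₁ = 0.420: g = 0.3160, g' = -1.056 → ψ₁ = 0.719
  ψ₁ = 0.719: g = 0.0488, g' = -0.808 → ψ₁ = 0.780
Converged at ψ₁ = 0.780.
Drum-1 compositions:
  A: x = 0.140, y = 0.527
  B: x = 0.030, y = 0.090
  C: x = 0.831, y = 0.382
Drum-2 feed = drum-1 vapor: z₂ = (0.5274, 0.0904, 0.3822).
Drum 2:
Iterate (Newton) starting at ψ₂ = 0.31:
  ψ₂ = 0.310: g = -0.1024, g' = -0.587 → ψ₂ = 0.136
  ψ₂ = 0.136: g = -0.0092, g' = -0.494 → ψ₂ = 0.117
Converged at ψ₂ = 0.117.
  A: x = 0.491, y = 0.801
  B: x = 0.087, y = 0.115
  C: x = 0.422, y = 0.084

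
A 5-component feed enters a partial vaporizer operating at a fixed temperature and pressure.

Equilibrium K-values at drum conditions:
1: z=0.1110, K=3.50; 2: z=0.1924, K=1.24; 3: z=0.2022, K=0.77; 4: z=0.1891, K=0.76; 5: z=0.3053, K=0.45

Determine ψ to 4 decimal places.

ψ = 0.0920

Iterate (Newton) starting at ψ = 0.69:
  ψ = 0.6900: g = -0.23883, g' = -0.3722 → ψ = 0.0483
  ψ = 0.0483: g = 0.02778, g' = -0.6826 → ψ = 0.0890
  ψ = 0.0890: g = 0.00177, g' = -0.5994 → ψ = 0.0920
Converged at ψ = 0.0920.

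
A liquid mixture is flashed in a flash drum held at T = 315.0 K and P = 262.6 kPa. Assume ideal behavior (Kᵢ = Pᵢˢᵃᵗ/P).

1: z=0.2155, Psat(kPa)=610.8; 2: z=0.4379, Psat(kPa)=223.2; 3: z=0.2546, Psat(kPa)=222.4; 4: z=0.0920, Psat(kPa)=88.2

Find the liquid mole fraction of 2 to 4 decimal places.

Raoult's law: Kᵢ = Pᵢˢᵃᵗ/P = Pᵢˢᵃᵗ/262.6.
  K_1 = 610.8/262.6 = 2.325971, K_2 = 223.2/262.6 = 0.849962, K_3 = 222.4/262.6 = 0.846915, K_4 = 88.2/262.6 = 0.335872
Rachford–Rice: g(ψ) = Σ zᵢ(Kᵢ−1)/(1+ψ(Kᵢ−1)) = 0.
g(0) = ΣzᵢKᵢ − 1 = 0.1200 and g(1) = 1 − Σzᵢ/Kᵢ = -0.1824, so a root lies in (0, 1).
Newton–Raphson from ψ = 0.7:
  ψ = 0.7000: g = -0.08305, g' = -0.2634 → ψ = 0.3847
  ψ = 0.3847: g = -0.00399, g' = -0.2572 → ψ = 0.3692
  ψ = 0.3692: g = 0.00002, g' = -0.2597 → ψ = 0.3693
Converged at ψ = 0.3693.
Compositions from xᵢ = zᵢ/(1+ψ(Kᵢ−1)), yᵢ = Kᵢxᵢ:
  1: x = 0.1447, y = 0.3365
  2: x = 0.4636, y = 0.3940
  3: x = 0.2699, y = 0.2285
  4: x = 0.1219, y = 0.0409

x_2 = 0.4636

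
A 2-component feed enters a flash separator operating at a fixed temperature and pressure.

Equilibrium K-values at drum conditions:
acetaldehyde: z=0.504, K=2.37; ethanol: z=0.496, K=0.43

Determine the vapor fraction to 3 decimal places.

Material balance + equilibrium reduce to Σ zᵢ(Kᵢ−1)/(1+ψ(Kᵢ−1)) = 0.
g(0) = ΣzᵢKᵢ − 1 = 0.408 and g(1) = 1 − Σzᵢ/Kᵢ = -0.366, so a root lies in (0, 1).
Newton–Raphson from ψ = 0.64:
  ψ = 0.640: g = -0.0772, g' = -0.668 → ψ = 0.524
  ψ = 0.524: g = -0.0015, g' = -0.648 → ψ = 0.522
Converged at ψ = 0.522.

ψ = 0.522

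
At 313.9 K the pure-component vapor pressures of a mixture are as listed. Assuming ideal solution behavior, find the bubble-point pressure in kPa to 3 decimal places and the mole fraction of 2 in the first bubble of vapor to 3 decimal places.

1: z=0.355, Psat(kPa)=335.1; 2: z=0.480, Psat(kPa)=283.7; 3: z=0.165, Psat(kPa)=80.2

At the bubble point ψ → 0, so ΣzᵢKᵢ = 1 with Kᵢ = Pᵢˢᵃᵗ/P ⇒ P = ΣzᵢPᵢˢᵃᵗ.
P = 0.355·335.1 + 0.480·283.7 + 0.165·80.2 = 268.369 kPa
yᵢ = zᵢPᵢˢᵃᵗ/P ⇒ y_2 = 0.480·283.7/268.369 = 0.507

Pbub = 268.369 kPa, y_2 = 0.507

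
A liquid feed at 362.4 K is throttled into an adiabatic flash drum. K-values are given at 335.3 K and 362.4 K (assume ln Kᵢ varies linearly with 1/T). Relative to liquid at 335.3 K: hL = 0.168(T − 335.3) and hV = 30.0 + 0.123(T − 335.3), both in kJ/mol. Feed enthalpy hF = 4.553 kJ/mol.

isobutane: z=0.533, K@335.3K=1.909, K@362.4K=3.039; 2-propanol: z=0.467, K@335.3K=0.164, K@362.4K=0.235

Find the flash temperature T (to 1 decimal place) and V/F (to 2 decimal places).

Adiabatic flash: solve Rachford–Rice at each trial T, then check hF = ψ·hV(T) + (1−ψ)·hL(T).
  T = 335.3 K: K = (1.909, 0.164), RR gives ψ = 0.124, H_out = 3.714 kJ/mol
  T = 362.4 K: K = (3.039, 0.235), RR gives ψ = 0.468, H_out = 18.013 kJ/mol
  T = 348.9 K: K = (2.433, 0.198), RR gives ψ = 0.338, H_out = 12.231 kJ/mol
  T = 342.1 K: K = (2.160, 0.180), RR gives ψ = 0.248, H_out = 8.501 kJ/mol
  T = 338.7 K: K = (2.032, 0.172), RR gives ψ = 0.191, H_out = 6.280 kJ/mol
  T = 337.0 K: K = (1.970, 0.168), RR gives ψ = 0.159, H_out = 5.047 kJ/mol
Linear interpolation between T = 335.3 (H_out = 3.714) and T = 337.0 (H_out = 5.047) on hF = 4.553 gives T ≈ 336.4 K, at which ψ = 0.15.

T = 336.4 K, V/F = 0.15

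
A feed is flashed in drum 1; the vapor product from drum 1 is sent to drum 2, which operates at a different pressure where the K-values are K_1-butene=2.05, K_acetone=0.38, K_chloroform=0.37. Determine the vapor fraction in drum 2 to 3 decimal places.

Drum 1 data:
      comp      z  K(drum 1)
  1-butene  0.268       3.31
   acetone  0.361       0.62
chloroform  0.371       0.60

Drum 1:
Material balance + equilibrium reduce to Σ zᵢ(Kᵢ−1)/(1+ψ₁(Kᵢ−1)) = 0.
g(0) = ΣzᵢKᵢ − 1 = 0.334 and g(1) = 1 − Σzᵢ/Kᵢ = -0.282, so a root lies in (0, 1).
Newton–Raphson from ψ₁ = 0.56:
  ψ₁ = 0.560: g = -0.0956, g' = -0.455 → ψ₁ = 0.350
  ψ₁ = 0.350: g = 0.0117, g' = -0.587 → ψ₁ = 0.370
Converged at ψ₁ = 0.370.
Drum-1 compositions:
  1-butene: x = 0.145, y = 0.478
  acetone: x = 0.420, y = 0.260
  chloroform: x = 0.435, y = 0.261
Drum-2 feed = drum-1 vapor: z₂ = (0.4783, 0.2604, 0.2613).
Drum 2:
Newton iteration, ψ₂⁰ = 0.56:
  ψ₂ = 0.560: g = -0.1854, g' = -0.692 → ψ₂ = 0.292
  ψ₂ = 0.292: g = -0.0144, g' = -0.614 → ψ₂ = 0.268
Converged at ψ₂ = 0.268.
  1-butene: x = 0.373, y = 0.765
  acetone: x = 0.312, y = 0.119
  chloroform: x = 0.314, y = 0.116

V/F (drum 2) = 0.268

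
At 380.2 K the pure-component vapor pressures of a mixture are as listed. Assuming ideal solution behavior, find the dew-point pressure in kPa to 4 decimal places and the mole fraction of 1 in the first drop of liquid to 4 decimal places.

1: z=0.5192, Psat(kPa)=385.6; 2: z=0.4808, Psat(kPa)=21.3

Pdew = 41.8073 kPa, x_1 = 0.0563

At the dew point ψ → 1, so Σzᵢ/Kᵢ = 1 with Kᵢ = Pᵢˢᵃᵗ/P ⇒ 1/P = Σzᵢ/Pᵢˢᵃᵗ.
1/P = 0.5192/385.6 + 0.4808/21.3 = 0.0239192 ⇒ P = 41.8073 kPa
xᵢ = zᵢP/Pᵢˢᵃᵗ ⇒ x_1 = 0.5192·41.8073/385.6 = 0.0563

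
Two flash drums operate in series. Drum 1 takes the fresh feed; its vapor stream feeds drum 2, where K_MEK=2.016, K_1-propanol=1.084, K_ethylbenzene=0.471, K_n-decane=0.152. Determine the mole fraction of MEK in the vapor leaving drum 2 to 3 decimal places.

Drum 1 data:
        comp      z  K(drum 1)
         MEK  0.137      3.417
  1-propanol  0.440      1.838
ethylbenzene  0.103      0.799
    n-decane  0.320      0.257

y_MEK (drum 2) = 0.323

Drum 1:
Let ψ₁ = V/F and solve Σ zᵢ(Kᵢ−1)/(1+ψ₁(Kᵢ−1)) = 0.
Feasibility: ΣzᵢKᵢ = 1.441, Σzᵢ/Kᵢ = 1.654 — both > 1, two phases present.
Newton–Raphson from ψ₁ = 0.5:
  ψ₁ = 0.500: g = 0.0085, g' = -0.770 → ψ₁ = 0.511
Converged at ψ₁ = 0.511.
Drum-1 compositions:
  MEK: x = 0.061, y = 0.209
  1-propanol: x = 0.308, y = 0.566
  ethylbenzene: x = 0.115, y = 0.092
  n-decane: x = 0.516, y = 0.133
Drum-2 feed = drum-1 vapor: z₂ = (0.2095, 0.5663, 0.0917, 0.1326).
Drum 2:
Material balance + equilibrium reduce to Σ zᵢ(Kᵢ−1)/(1+ψ₂(Kᵢ−1)) = 0.
Feasibility: ΣzᵢKᵢ = 1.099, Σzᵢ/Kᵢ = 1.693 — both > 1, two phases present.
Newton iteration, ψ₂⁰ = 0.69:
  ψ₂ = 0.690: g = -0.1773, g' = -0.696 → ψ₂ = 0.435
  ψ₂ = 0.435: g = -0.0477, g' = -0.390 → ψ₂ = 0.313
  ψ₂ = 0.313: g = -0.0033, g' = -0.342 → ψ₂ = 0.303
Converged at ψ₂ = 0.303.
  MEK: x = 0.160, y = 0.323
  1-propanol: x = 0.552, y = 0.599
  ethylbenzene: x = 0.109, y = 0.051
  n-decane: x = 0.178, y = 0.027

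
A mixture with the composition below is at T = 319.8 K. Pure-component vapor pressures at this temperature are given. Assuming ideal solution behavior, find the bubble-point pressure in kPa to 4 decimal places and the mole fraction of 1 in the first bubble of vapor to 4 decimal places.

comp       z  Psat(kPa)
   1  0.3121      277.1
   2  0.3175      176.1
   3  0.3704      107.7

Pbub = 182.2867 kPa, y_1 = 0.4744

At the bubble point ψ → 0, so ΣzᵢKᵢ = 1 with Kᵢ = Pᵢˢᵃᵗ/P ⇒ P = ΣzᵢPᵢˢᵃᵗ.
P = 0.3121·277.1 + 0.3175·176.1 + 0.3704·107.7 = 182.2867 kPa
yᵢ = zᵢPᵢˢᵃᵗ/P ⇒ y_1 = 0.3121·277.1/182.2867 = 0.4744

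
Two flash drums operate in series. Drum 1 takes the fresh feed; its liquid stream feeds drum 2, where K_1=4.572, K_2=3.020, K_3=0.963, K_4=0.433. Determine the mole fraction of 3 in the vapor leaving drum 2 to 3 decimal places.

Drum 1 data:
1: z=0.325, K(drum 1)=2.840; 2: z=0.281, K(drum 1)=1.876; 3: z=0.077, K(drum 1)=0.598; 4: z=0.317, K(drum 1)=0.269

Drum 1:
Material balance + equilibrium reduce to Σ zᵢ(Kᵢ−1)/(1+ψ₁(Kᵢ−1)) = 0.
Check two-phase: ΣzᵢKᵢ = 1.581 > 1 and Σzᵢ/Kᵢ = 1.571 > 1, so g(0) = 0.581 > 0 and g(1) = -0.571 < 0.
Newton–Raphson from ψ₁ = 0.5:
  ψ₁ = 0.500: g = 0.0787, g' = -0.843 → ψ₁ = 0.593
  ψ₁ = 0.593: g = -0.0020, g' = -0.895 → ψ₁ = 0.591
Converged at ψ₁ = 0.591.
Drum-1 compositions:
  1: x = 0.156, y = 0.442
  2: x = 0.185, y = 0.347
  3: x = 0.101, y = 0.060
  4: x = 0.558, y = 0.150
Drum-2 feed = drum-1 liquid: z₂ = (0.1557, 0.1851, 0.1010, 0.5582).
Drum 2:
Material balance + equilibrium reduce to Σ zᵢ(Kᵢ−1)/(1+ψ₂(Kᵢ−1)) = 0.
g(0) = ΣzᵢKᵢ − 1 = 0.610 and g(1) = 1 − Σzᵢ/Kᵢ = -0.489, so a root lies in (0, 1).
Iterate (Newton) starting at ψ₂ = 0.57:
  ψ₂ = 0.570: g = -0.1144, g' = -0.771 → ψ₂ = 0.421
  ψ₂ = 0.421: g = 0.0043, g' = -0.847 → ψ₂ = 0.427
Converged at ψ₂ = 0.427.
  1: x = 0.062, y = 0.282
  2: x = 0.099, y = 0.300
  3: x = 0.103, y = 0.099
  4: x = 0.736, y = 0.319

y_3 (drum 2) = 0.099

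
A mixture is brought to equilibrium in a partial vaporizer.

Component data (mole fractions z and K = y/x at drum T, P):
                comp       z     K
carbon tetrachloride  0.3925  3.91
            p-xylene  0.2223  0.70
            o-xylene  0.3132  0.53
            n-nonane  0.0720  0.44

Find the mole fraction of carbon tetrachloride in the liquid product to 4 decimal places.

Rachford–Rice: g(β) = Σ zᵢ(Kᵢ−1)/(1+β(Kᵢ−1)) = 0.
Check two-phase: ΣzᵢKᵢ = 1.8880 > 1 and Σzᵢ/Kᵢ = 1.1725 > 1, so g(0) = 0.8880 > 0 and g(1) = -0.1725 < 0.
Newton iteration, β⁰ = 0.5:
  β = 0.5000: g = 0.13836, g' = -0.7409 → β = 0.6867
  β = 0.6867: g = 0.01406, g' = -0.6119 → β = 0.7097
  β = 0.7097: g = 0.00009, g' = -0.6040 → β = 0.7099
Converged at β = 0.7099.
Compositions from xᵢ = zᵢ/(1+β(Kᵢ−1)), yᵢ = Kᵢxᵢ:
  carbon tetrachloride: x = 0.1280, y = 0.5006
  p-xylene: x = 0.2825, y = 0.1977
  o-xylene: x = 0.4700, y = 0.2491
  n-nonane: x = 0.1195, y = 0.0526

x_carbon tetrachloride = 0.1280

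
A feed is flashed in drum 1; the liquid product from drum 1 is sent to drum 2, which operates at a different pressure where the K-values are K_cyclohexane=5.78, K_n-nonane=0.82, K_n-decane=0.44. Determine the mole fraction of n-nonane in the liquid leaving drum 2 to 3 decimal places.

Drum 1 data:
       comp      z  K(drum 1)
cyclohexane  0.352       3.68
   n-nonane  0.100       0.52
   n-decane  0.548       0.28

Drum 1:
Material balance + equilibrium reduce to Σ zᵢ(Kᵢ−1)/(1+ψ₁(Kᵢ−1)) = 0.
Check two-phase: ΣzᵢKᵢ = 1.501 > 1 and Σzᵢ/Kᵢ = 2.245 > 1, so g(0) = 0.501 > 0 and g(1) = -1.245 < 0.
Newton iteration, ψ₁⁰ = 0.3:
  ψ₁ = 0.300: g = -0.0364, g' = -1.270 → ψ₁ = 0.271
  ψ₁ = 0.271: g = 0.0006, g' = -1.317 → ψ₁ = 0.272
Converged at ψ₁ = 0.272.
Drum-1 compositions:
  cyclohexane: x = 0.204, y = 0.749
  n-nonane: x = 0.115, y = 0.060
  n-decane: x = 0.681, y = 0.191
Drum-2 feed = drum-1 liquid: z₂ = (0.2036, 0.1150, 0.6813).
Drum 2:
Rachford–Rice: g(ψ₂) = Σ zᵢ(Kᵢ−1)/(1+ψ₂(Kᵢ−1)) = 0.
g(0) = ΣzᵢKᵢ − 1 = 0.571 and g(1) = 1 − Σzᵢ/Kᵢ = -0.724, so a root lies in (0, 1).
Newton iteration, ψ₂⁰ = 0.5:
  ψ₂ = 0.500: g = -0.2655, g' = -0.822 → ψ₂ = 0.177
  ψ₂ = 0.177: g = 0.0827, g' = -1.634 → ψ₂ = 0.227
  ψ₂ = 0.227: g = 0.0076, g' = -1.353 → ψ₂ = 0.233
Converged at ψ₂ = 0.233.
  cyclohexane: x = 0.096, y = 0.557
  n-nonane: x = 0.120, y = 0.098
  n-decane: x = 0.784, y = 0.345

x_n-nonane (drum 2) = 0.120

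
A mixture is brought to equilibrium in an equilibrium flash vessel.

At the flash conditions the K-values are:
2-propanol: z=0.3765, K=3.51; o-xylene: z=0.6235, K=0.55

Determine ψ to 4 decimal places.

ψ = 0.5883

Rachford–Rice: g(ψ) = Σ zᵢ(Kᵢ−1)/(1+ψ(Kᵢ−1)) = 0.
Feasibility: ΣzᵢKᵢ = 1.6644, Σzᵢ/Kᵢ = 1.2409 — both > 1, two phases present.
Binary case is linear: z₁(K₁−1)(1+ψ(K₂−1)) + z₂(K₂−1)(1+ψ(K₁−1)) = 0
⇒ ψ = [z₁(K₁−1)+z₂(K₂−1)] / [−(K₁−1)(K₂−1)] = 0.66444/1.12950 = 0.5883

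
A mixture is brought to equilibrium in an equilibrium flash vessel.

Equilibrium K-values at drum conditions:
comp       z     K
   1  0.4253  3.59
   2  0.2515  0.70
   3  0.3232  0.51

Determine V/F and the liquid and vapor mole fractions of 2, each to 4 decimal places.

V/F = 0.7979, x_2 = 0.3306, y_2 = 0.2314

Rachford–Rice: g(V/F) = Σ zᵢ(Kᵢ−1)/(1+V/F(Kᵢ−1)) = 0.
Feasibility: ΣzᵢKᵢ = 1.8677, Σzᵢ/Kᵢ = 1.1115 — both > 1, two phases present.
Iterate (Newton) starting at V/F = 0.5:
  V/F = 0.5000: g = 0.18144, g' = -0.7091 → V/F = 0.7559
  V/F = 0.7559: g = 0.02332, g' = -0.5597 → V/F = 0.7975
  V/F = 0.7975: g = 0.00018, g' = -0.5518 → V/F = 0.7979
Converged at V/F = 0.7979.
Compositions from xᵢ = zᵢ/(1+V/F(Kᵢ−1)), yᵢ = Kᵢxᵢ:
  1: x = 0.1387, y = 0.4979
  2: x = 0.3306, y = 0.2314
  3: x = 0.5307, y = 0.2706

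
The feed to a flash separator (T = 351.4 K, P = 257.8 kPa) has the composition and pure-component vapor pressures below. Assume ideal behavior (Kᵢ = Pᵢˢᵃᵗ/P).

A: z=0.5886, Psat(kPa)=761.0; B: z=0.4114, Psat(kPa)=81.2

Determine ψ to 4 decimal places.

ψ = 0.6485

Raoult's law: Kᵢ = Pᵢˢᵃᵗ/P = Pᵢˢᵃᵗ/257.8.
  K_A = 761.0/257.8 = 2.951901, K_B = 81.2/257.8 = 0.314973
Binary case is linear: z₁(K₁−1)(1+ψ(K₂−1)) + z₂(K₂−1)(1+ψ(K₁−1)) = 0
⇒ ψ = [z₁(K₁−1)+z₂(K₂−1)] / [−(K₁−1)(K₂−1)] = 0.86707/1.33710 = 0.6485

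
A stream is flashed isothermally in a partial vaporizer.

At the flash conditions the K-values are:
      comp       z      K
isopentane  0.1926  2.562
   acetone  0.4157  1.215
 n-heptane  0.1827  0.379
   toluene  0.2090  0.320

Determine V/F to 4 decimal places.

Newton–Raphson from V/F = 0.51:
  V/F = 0.5100: g = -0.13563, g' = -0.5386 → V/F = 0.2582
  V/F = 0.2582: g = -0.00845, g' = -0.4980 → V/F = 0.2412
  V/F = 0.2412: g = 0.00002, g' = -0.5010 → V/F = 0.2413
Converged at V/F = 0.2413.

V/F = 0.2413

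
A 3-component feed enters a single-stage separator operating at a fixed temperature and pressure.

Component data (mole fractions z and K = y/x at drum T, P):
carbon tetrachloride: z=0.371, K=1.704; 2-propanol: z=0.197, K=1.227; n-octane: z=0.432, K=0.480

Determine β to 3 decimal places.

Rachford–Rice: g(β) = Σ zᵢ(Kᵢ−1)/(1+β(Kᵢ−1)) = 0.
g(0) = ΣzᵢKᵢ − 1 = 0.081 and g(1) = 1 − Σzᵢ/Kᵢ = -0.278, so a root lies in (0, 1).
Newton iteration, β⁰ = 0.63:
  β = 0.630: g = -0.1140, g' = -0.354 → β = 0.308
  β = 0.308: g = -0.0111, g' = -0.299 → β = 0.271
Converged at β = 0.271.

β = 0.271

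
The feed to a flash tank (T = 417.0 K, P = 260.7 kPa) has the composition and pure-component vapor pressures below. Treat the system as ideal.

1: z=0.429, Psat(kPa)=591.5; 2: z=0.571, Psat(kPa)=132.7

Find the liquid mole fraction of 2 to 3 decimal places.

Raoult's law: Kᵢ = Pᵢˢᵃᵗ/P = Pᵢˢᵃᵗ/260.7.
  K_1 = 591.5/260.7 = 2.26889, K_2 = 132.7/260.7 = 0.50901
Let ψ = V/F and solve Σ zᵢ(Kᵢ−1)/(1+ψ(Kᵢ−1)) = 0.
Feasibility: ΣzᵢKᵢ = 1.264, Σzᵢ/Kᵢ = 1.311 — both > 1, two phases present.
Binary case is linear: z₁(K₁−1)(1+ψ(K₂−1)) + z₂(K₂−1)(1+ψ(K₁−1)) = 0
⇒ ψ = [z₁(K₁−1)+z₂(K₂−1)] / [−(K₁−1)(K₂−1)] = 0.2640/0.6230 = 0.424
Compositions from xᵢ = zᵢ/(1+ψ(Kᵢ−1)), yᵢ = Kᵢxᵢ:
  1: x = 0.279, y = 0.633
  2: x = 0.721, y = 0.367

x_2 = 0.721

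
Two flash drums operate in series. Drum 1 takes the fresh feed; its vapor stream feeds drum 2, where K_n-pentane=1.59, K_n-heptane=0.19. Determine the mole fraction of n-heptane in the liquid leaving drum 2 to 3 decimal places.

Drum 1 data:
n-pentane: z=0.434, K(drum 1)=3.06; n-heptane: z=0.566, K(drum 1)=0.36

x_n-heptane (drum 2) = 0.421

Drum 1:
Material balance + equilibrium reduce to Σ zᵢ(Kᵢ−1)/(1+ψ₁(Kᵢ−1)) = 0.
Check two-phase: ΣzᵢKᵢ = 1.532 > 1 and Σzᵢ/Kᵢ = 1.714 > 1, so g(0) = 0.532 > 0 and g(1) = -0.714 < 0.
Binary case is linear: z₁(K₁−1)(1+ψ₁(K₂−1)) + z₂(K₂−1)(1+ψ₁(K₁−1)) = 0
⇒ ψ₁ = [z₁(K₁−1)+z₂(K₂−1)] / [−(K₁−1)(K₂−1)] = 0.5318/1.3184 = 0.403
Drum-1 compositions:
  n-pentane: x = 0.237, y = 0.725
  n-heptane: x = 0.763, y = 0.275
Drum-2 feed = drum-1 vapor: z₂ = (0.7253, 0.2747).
Drum 2:
Iterate (Newton) starting at ψ₂ = 0.48:
  ψ₂ = 0.480: g = -0.0305, g' = -0.636 → ψ₂ = 0.432
  ψ₂ = 0.432: g = -0.0012, g' = -0.587 → ψ₂ = 0.430
Converged at ψ₂ = 0.430.
  n-pentane: x = 0.579, y = 0.920
  n-heptane: x = 0.421, y = 0.080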